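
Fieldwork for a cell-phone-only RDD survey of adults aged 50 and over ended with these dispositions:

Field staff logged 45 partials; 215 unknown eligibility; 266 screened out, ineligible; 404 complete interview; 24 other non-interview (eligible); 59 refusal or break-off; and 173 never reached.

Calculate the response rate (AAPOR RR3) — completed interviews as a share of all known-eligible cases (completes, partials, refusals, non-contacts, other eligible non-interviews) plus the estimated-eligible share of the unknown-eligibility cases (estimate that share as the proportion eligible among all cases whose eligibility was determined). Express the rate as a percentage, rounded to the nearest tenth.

Numerator = 404
Known eligible = 404 + 45 + 59 + 173 + 24 = 705
e = 705 / (705 + 266) = 705 / 971 = 0.7261
e × U = 0.7261 × 215 = 156.11
Denominator = 705 + 156.11 = 861.11
RR3 = 404 / 861.11 = 0.4692

46.9%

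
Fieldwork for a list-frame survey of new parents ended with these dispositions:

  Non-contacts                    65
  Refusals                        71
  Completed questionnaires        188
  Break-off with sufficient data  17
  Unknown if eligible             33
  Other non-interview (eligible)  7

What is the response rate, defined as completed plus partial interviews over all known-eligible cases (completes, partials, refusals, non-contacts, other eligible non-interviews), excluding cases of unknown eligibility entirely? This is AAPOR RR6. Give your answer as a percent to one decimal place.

58.9%

Numerator: 188 + 17 = 205
Base: 188 + 17 + 71 + 65 + 7 = 348
RR6 = 205 / 348 = 0.5891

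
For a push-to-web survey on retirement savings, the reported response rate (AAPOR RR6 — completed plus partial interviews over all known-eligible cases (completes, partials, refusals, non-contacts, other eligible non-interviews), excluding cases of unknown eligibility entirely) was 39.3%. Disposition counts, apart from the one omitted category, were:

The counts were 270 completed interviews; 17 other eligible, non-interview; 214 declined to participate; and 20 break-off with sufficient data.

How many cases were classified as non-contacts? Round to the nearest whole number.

Numerator → 270 + 20 = 290
RR6 = 290 / D = 0.393
D = 290 / 0.393 = 737.9
Other denominator terms total 521
non-contacts = 737.9 − 521 ≈ 217

217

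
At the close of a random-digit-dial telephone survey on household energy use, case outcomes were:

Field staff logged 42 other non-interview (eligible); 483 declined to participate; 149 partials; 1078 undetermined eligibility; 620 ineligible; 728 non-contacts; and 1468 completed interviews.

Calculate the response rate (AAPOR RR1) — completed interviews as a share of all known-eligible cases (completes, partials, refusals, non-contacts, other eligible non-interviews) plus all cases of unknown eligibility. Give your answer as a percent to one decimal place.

37.2%

Num: 1468
Denominator: 1468 + 149 + 483 + 728 + 42 + 1078 = 3948
RR1 = 1468 / 3948 = 0.3718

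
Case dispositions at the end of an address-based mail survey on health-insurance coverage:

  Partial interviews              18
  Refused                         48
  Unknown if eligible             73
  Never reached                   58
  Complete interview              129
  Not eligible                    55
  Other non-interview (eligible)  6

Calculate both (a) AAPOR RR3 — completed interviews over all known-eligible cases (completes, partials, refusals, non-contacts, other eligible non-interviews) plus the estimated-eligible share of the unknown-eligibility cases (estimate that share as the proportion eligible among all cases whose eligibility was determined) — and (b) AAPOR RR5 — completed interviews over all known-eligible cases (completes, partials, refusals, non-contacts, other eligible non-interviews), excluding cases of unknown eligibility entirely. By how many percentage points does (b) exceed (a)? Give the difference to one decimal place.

Numerator: 129
Known eligible: 129 + 18 + 48 + 58 + 6 = 259
e = 259 / (259 + 55) = 259 / 314 = 0.8248
e × U: 0.8248 × 73 = 60.21
Denom: 259 + 60.21 = 319.21
RR3 = 129 / 319.21 = 0.4041
Denom: 129 + 18 + 48 + 58 + 6 = 259
RR5 = 129 / 259 = 0.4981
Difference = 49.81 − 40.41 = 9.40 percentage points

9.4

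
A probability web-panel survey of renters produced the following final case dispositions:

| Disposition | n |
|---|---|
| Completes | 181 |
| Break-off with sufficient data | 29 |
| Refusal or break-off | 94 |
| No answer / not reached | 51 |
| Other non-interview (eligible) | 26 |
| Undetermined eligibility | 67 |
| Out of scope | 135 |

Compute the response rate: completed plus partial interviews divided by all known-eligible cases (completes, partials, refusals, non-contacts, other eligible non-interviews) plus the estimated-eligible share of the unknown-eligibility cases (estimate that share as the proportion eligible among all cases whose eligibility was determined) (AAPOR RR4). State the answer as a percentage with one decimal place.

Num = 181 + 29 = 210
Known eligible = 181 + 29 + 94 + 51 + 26 = 381
e = 381 / (381 + 135) = 381 / 516 = 0.7384
Estimated eligible among unknowns = 0.7384 × 67 = 49.47
Denom = 381 + 49.47 = 430.47
RR4 = 210 / 430.47 = 0.4878

48.8%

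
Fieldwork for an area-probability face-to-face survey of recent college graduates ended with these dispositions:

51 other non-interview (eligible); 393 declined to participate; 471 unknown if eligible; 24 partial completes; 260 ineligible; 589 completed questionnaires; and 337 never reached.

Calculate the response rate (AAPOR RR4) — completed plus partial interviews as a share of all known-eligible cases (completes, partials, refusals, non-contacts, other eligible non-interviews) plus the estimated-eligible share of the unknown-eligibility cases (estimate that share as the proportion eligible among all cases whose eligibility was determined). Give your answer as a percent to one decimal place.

Numerator = 589 + 24 = 613
Determined eligible = 589 + 24 + 393 + 337 + 51 = 1394
e = 1394 / (1394 + 260) = 1394 / 1654 = 0.8428
Estimated eligible among unknowns = 0.8428 × 471 = 396.96
Base = 1394 + 396.96 = 1790.96
RR4 = 613 / 1790.96 = 0.3423

34.2%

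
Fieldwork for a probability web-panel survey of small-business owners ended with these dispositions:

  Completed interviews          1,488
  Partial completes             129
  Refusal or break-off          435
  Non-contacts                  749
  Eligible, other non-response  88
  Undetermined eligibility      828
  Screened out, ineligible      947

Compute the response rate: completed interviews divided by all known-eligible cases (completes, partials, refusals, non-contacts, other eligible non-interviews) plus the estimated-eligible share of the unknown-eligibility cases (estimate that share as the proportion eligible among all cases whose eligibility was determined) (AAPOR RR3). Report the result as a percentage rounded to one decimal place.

Top → 1488
Eligible (known) → 1488 + 129 + 435 + 749 + 88 = 2889
e = 2889 / (2889 + 947) = 2889 / 3836 = 0.7531
Eligible share of unknowns → 0.7531 × 828 = 623.57
Denom → 2889 + 623.57 = 3512.57
RR3 = 1488 / 3512.57 = 0.4236

42.4%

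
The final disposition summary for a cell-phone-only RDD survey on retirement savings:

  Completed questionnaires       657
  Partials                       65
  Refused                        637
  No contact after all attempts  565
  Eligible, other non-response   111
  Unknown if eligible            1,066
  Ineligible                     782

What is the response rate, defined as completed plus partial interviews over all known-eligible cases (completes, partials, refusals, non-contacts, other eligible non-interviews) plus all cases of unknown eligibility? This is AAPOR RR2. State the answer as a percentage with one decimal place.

23.3%

Numerator: 657 + 65 = 722
Denom: 657 + 65 + 637 + 565 + 111 + 1066 = 3101
RR2 = 722 / 3101 = 0.2328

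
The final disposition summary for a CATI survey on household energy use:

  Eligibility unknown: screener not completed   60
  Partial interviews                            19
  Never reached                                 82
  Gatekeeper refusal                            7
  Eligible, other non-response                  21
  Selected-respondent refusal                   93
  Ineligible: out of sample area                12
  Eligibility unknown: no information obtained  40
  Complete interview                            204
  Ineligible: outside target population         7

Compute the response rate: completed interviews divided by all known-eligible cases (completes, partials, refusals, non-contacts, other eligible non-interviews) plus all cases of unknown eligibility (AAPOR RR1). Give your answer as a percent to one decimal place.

38.8%

Declined to participate = 7 + 93 = 100
Undetermined eligibility = 60 + 40 = 100
Out of scope = 7 + 12 = 19
Num = 204
Base = 204 + 19 + 100 + 82 + 21 + 100 = 526
RR1 = 204 / 526 = 0.3878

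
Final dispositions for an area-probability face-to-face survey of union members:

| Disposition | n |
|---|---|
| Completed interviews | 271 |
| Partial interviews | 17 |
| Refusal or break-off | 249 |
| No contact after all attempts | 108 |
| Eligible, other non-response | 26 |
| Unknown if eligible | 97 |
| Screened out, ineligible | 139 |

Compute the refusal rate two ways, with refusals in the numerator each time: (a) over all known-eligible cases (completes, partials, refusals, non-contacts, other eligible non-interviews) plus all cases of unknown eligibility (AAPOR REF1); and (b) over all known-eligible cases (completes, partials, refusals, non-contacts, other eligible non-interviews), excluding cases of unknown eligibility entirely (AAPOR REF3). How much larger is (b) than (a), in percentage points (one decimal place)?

4.7

Num: 249
Base: 271 + 17 + 249 + 108 + 26 + 97 = 768
REF1 = 249 / 768 = 0.3242
Base: 271 + 17 + 249 + 108 + 26 = 671
REF3 = 249 / 671 = 0.3711
Difference = 37.11 − 32.42 = 4.69 percentage points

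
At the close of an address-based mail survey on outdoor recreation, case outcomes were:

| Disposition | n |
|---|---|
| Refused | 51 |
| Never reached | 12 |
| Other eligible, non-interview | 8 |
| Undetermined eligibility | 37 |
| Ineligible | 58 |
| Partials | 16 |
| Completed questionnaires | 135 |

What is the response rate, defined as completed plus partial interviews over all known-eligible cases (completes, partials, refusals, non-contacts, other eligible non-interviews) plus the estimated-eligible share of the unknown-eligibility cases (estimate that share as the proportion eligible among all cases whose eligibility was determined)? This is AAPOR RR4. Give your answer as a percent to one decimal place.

Top → 135 + 16 = 151
Eligible (known) → 135 + 16 + 51 + 12 + 8 = 222
e = 222 / (222 + 58) = 222 / 280 = 0.7929
Estimated eligible among unknowns → 0.7929 × 37 = 29.34
Denominator → 222 + 29.34 = 251.34
RR4 = 151 / 251.34 = 0.6008

60.1%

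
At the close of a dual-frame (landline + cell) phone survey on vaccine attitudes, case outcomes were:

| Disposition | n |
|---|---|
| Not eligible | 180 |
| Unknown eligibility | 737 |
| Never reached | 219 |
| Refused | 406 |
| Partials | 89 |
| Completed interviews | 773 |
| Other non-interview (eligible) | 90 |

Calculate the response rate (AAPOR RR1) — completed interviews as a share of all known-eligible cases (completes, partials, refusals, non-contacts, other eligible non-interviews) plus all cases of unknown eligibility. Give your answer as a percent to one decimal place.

Numerator → 773
Base → 773 + 89 + 406 + 219 + 90 + 737 = 2314
RR1 = 773 / 2314 = 0.3341

33.4%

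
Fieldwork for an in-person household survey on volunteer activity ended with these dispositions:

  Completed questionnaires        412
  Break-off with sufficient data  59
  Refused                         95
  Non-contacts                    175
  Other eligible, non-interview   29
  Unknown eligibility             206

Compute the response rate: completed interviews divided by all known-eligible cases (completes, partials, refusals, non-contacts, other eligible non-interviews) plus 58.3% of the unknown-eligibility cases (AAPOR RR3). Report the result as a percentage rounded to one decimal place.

46.3%

Num = 412
Determined eligible = 412 + 59 + 95 + 175 + 29 = 770
e × U = 0.5830 × 206 = 120.10
Base = 770 + 120.10 = 890.10
RR3 = 412 / 890.10 = 0.4629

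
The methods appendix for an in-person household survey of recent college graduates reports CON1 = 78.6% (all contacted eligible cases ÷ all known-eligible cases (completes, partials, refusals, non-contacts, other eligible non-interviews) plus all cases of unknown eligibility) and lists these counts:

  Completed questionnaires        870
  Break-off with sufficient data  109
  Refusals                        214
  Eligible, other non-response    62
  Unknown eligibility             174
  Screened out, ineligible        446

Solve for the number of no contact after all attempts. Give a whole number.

Num → 870 + 109 + 214 + 62 = 1255
CON1 = 1255 / D = 0.786
D = 1255 / 0.786 = 1596.7
Rest of base = 1429
no contact after all attempts = 1596.7 − 1429 ≈ 168

168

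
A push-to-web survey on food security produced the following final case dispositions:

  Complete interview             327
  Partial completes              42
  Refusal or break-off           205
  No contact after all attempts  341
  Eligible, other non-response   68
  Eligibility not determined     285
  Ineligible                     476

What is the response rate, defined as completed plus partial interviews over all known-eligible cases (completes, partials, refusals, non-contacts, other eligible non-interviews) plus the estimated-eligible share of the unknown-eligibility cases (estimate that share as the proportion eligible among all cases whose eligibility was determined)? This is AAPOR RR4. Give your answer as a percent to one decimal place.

Numerator = 327 + 42 = 369
Known eligible = 327 + 42 + 205 + 341 + 68 = 983
e = 983 / (983 + 476) = 983 / 1459 = 0.6737
Eligible share of unknowns = 0.6737 × 285 = 192.00
Denominator = 983 + 192.00 = 1175.00
RR4 = 369 / 1175.00 = 0.3140

31.4%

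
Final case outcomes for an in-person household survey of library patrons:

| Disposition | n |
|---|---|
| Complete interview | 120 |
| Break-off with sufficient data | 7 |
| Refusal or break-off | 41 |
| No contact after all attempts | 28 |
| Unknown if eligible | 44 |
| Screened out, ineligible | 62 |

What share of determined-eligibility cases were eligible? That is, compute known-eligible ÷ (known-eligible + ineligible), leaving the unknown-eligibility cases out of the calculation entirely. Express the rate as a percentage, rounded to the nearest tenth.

Known eligible → 120 + 7 + 41 + 28 = 196
e = 196 / (196 + 62) = 196 / 258 = 0.7597

76.0%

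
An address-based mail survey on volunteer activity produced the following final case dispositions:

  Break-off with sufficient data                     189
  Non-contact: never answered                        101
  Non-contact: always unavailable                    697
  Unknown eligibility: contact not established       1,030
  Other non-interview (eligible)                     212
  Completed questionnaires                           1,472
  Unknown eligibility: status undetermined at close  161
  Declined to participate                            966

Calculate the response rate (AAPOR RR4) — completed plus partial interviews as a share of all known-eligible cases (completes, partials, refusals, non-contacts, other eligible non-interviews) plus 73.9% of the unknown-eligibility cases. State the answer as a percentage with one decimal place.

No contact after all attempts = 101 + 697 = 798
Undetermined eligibility = 1030 + 161 = 1191
Numerator = 1472 + 189 = 1661
Determined eligible = 1472 + 189 + 966 + 798 + 212 = 3637
Eligible share of unknowns = 0.7390 × 1191 = 880.15
Denominator = 3637 + 880.15 = 4517.15
RR4 = 1661 / 4517.15 = 0.3677

36.8%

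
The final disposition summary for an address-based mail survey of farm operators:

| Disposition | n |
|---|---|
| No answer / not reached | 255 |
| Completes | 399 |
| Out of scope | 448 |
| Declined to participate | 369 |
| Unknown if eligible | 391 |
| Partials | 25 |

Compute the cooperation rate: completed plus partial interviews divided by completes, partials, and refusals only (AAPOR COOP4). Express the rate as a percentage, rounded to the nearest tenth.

Numerator → 399 + 25 = 424
Denominator → 399 + 25 + 369 = 793
COOP4 = 424 / 793 = 0.5347

53.5%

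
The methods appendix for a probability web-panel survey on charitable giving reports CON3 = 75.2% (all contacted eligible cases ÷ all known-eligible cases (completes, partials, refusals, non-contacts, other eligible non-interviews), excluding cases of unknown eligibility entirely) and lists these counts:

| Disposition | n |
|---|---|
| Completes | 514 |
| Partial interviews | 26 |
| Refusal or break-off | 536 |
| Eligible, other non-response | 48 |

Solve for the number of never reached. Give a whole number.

371

Numerator → 514 + 26 + 536 + 48 = 1124
CON3 = 1124 / D = 0.752
D = 1124 / 0.752 = 1494.7
Rest of base = 1124
never reached = 1494.7 − 1124 ≈ 371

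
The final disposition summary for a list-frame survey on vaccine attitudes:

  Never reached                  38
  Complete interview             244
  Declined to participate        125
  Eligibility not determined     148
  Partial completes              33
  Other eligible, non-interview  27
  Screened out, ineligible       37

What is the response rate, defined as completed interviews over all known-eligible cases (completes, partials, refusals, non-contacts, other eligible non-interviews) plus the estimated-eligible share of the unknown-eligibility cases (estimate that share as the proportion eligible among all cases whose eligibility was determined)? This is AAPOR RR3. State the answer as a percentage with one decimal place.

Top = 244
Determined eligible = 244 + 33 + 125 + 38 + 27 = 467
e = 467 / (467 + 37) = 467 / 504 = 0.9266
e × U = 0.9266 × 148 = 137.14
Denom = 467 + 137.14 = 604.14
RR3 = 244 / 604.14 = 0.4039

40.4%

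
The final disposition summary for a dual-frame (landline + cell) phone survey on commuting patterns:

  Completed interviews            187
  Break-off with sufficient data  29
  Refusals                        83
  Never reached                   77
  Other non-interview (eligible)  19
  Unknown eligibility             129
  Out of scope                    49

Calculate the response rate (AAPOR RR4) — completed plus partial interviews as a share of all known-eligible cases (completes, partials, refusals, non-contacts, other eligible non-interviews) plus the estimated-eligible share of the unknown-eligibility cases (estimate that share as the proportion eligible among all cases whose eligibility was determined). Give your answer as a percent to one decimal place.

Numerator: 187 + 29 = 216
Eligible (known): 187 + 29 + 83 + 77 + 19 = 395
e = 395 / (395 + 49) = 395 / 444 = 0.8896
Estimated eligible among unknowns: 0.8896 × 129 = 114.76
Denominator: 395 + 114.76 = 509.76
RR4 = 216 / 509.76 = 0.4237

42.4%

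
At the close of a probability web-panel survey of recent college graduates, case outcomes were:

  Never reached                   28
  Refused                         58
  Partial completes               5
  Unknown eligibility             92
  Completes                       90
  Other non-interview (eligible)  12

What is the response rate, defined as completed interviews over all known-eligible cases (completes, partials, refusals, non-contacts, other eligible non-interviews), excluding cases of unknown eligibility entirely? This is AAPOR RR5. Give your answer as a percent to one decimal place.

46.6%

Top = 90
Base = 90 + 5 + 58 + 28 + 12 = 193
RR5 = 90 / 193 = 0.4663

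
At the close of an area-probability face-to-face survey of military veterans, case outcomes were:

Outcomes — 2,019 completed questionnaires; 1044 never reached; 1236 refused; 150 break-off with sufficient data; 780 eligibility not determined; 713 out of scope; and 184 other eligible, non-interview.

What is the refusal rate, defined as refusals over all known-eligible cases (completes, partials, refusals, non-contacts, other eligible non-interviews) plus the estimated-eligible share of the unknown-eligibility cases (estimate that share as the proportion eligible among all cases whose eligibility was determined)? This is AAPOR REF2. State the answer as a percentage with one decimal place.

Top → 1236
Eligible (known) → 2019 + 150 + 1236 + 1044 + 184 = 4633
e = 4633 / (4633 + 713) = 4633 / 5346 = 0.8666
e × U → 0.8666 × 780 = 675.95
Denominator → 4633 + 675.95 = 5308.95
REF2 = 1236 / 5308.95 = 0.2328

23.3%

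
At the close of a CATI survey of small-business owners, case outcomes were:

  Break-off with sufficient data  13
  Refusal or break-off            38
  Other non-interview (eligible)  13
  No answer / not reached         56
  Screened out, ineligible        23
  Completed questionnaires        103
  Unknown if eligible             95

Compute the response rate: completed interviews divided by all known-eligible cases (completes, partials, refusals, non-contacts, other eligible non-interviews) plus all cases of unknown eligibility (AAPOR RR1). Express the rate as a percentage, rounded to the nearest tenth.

32.4%

Top → 103
Denom → 103 + 13 + 38 + 56 + 13 + 95 = 318
RR1 = 103 / 318 = 0.3239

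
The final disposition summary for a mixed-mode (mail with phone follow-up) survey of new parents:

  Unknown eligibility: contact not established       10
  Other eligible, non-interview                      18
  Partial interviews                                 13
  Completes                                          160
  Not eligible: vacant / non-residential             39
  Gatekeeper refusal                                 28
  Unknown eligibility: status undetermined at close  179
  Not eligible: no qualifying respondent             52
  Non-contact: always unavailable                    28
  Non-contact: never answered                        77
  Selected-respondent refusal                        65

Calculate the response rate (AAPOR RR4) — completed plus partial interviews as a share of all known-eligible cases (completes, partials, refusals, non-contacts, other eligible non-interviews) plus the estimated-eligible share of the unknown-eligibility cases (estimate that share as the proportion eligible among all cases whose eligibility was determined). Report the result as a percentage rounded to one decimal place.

31.9%

Refused = 28 + 65 = 93
Non-contacts = 77 + 28 = 105
Unknown eligibility = 10 + 179 = 189
Screened out, ineligible = 52 + 39 = 91
Top = 160 + 13 = 173
Known eligible = 160 + 13 + 93 + 105 + 18 = 389
e = 389 / (389 + 91) = 389 / 480 = 0.8104
Eligible share of unknowns = 0.8104 × 189 = 153.17
Denom = 389 + 153.17 = 542.17
RR4 = 173 / 542.17 = 0.3191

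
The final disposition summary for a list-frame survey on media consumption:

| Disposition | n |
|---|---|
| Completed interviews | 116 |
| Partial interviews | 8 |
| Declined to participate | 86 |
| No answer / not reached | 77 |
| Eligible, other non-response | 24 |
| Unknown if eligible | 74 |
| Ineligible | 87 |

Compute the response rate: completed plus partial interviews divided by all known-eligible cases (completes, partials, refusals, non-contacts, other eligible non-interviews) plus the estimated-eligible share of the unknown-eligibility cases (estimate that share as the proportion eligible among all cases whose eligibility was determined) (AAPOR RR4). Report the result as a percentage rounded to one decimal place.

33.6%

Num = 116 + 8 = 124
Determined eligible = 116 + 8 + 86 + 77 + 24 = 311
e = 311 / (311 + 87) = 311 / 398 = 0.7814
Eligible share of unknowns = 0.7814 × 74 = 57.82
Base = 311 + 57.82 = 368.82
RR4 = 124 / 368.82 = 0.3362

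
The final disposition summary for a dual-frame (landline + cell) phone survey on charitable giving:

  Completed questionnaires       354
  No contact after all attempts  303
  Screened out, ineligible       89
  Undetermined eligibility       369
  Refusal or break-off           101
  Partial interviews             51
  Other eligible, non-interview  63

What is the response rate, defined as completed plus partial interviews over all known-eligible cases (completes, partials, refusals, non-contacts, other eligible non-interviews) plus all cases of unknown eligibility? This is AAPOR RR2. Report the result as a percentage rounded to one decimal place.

32.6%

Top: 354 + 51 = 405
Denom: 354 + 51 + 101 + 303 + 63 + 369 = 1241
RR2 = 405 / 1241 = 0.3263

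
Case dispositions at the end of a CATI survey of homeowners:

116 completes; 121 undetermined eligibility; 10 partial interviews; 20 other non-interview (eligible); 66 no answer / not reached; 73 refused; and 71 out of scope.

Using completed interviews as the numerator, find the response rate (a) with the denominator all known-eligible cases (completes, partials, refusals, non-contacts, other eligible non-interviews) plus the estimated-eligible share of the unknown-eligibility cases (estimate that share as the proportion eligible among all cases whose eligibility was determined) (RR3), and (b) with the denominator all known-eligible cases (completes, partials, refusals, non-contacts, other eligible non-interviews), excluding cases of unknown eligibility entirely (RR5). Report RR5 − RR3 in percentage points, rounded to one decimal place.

Num = 116
Determined eligible = 116 + 10 + 73 + 66 + 20 = 285
e = 285 / (285 + 71) = 285 / 356 = 0.8006
Estimated eligible among unknowns = 0.8006 × 121 = 96.87
Denominator = 285 + 96.87 = 381.87
RR3 = 116 / 381.87 = 0.3038
Denominator = 116 + 10 + 73 + 66 + 20 = 285
RR5 = 116 / 285 = 0.4070
Difference = 40.70 − 30.38 = 10.32 percentage points

10.3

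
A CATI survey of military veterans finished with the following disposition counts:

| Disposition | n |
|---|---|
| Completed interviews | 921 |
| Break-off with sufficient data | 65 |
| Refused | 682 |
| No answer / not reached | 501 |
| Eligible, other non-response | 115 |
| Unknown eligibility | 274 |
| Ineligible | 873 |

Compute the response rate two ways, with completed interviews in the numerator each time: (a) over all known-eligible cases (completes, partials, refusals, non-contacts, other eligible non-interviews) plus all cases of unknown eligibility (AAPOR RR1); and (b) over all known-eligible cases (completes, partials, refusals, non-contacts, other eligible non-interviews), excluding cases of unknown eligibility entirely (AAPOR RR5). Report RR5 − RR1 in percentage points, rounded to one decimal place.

4.3

Top → 921
Base → 921 + 65 + 682 + 501 + 115 + 274 = 2558
RR1 = 921 / 2558 = 0.3600
Base → 921 + 65 + 682 + 501 + 115 = 2284
RR5 = 921 / 2284 = 0.4032
Difference = 40.32 − 36.00 = 4.32 percentage points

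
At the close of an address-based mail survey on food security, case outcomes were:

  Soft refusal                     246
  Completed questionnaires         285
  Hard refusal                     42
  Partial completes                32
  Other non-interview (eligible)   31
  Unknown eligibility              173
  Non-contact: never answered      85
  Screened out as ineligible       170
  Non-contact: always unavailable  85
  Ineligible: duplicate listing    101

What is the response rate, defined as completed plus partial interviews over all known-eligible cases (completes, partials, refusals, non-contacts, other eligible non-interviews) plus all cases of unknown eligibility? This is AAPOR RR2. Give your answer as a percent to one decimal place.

32.4%

Refused = 42 + 246 = 288
No answer / not reached = 85 + 85 = 170
Ineligible = 170 + 101 = 271
Num → 285 + 32 = 317
Denominator → 285 + 32 + 288 + 170 + 31 + 173 = 979
RR2 = 317 / 979 = 0.3238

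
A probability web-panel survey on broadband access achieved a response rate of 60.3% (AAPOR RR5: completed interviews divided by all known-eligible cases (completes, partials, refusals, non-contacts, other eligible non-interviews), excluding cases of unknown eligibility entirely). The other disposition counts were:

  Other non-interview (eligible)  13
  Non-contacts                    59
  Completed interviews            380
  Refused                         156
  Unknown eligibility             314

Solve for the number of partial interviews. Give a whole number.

RR5 = 380 / D = 0.603
D = 380 / 0.603 = 630.2
Rest of base = 608
partial interviews = 630.2 − 608 ≈ 22

22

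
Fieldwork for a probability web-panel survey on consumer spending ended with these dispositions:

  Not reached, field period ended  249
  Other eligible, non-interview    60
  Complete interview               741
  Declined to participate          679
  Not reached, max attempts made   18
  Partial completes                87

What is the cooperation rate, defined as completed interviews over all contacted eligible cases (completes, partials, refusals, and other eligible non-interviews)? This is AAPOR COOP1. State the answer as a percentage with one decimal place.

47.3%

Non-contacts = 249 + 18 = 267
Numerator: 741
Base: 741 + 87 + 679 + 60 = 1567
COOP1 = 741 / 1567 = 0.4729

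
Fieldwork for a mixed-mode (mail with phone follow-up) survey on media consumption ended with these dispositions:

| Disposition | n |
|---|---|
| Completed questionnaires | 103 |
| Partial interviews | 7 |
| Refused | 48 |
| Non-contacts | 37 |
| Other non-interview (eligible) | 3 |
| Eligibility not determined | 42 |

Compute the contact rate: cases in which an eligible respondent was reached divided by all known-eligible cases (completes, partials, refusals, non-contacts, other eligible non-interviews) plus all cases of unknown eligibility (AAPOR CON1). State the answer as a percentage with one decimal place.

Top = 103 + 7 + 48 + 3 = 161
Denom = 103 + 7 + 48 + 37 + 3 + 42 = 240
CON1 = 161 / 240 = 0.6708

67.1%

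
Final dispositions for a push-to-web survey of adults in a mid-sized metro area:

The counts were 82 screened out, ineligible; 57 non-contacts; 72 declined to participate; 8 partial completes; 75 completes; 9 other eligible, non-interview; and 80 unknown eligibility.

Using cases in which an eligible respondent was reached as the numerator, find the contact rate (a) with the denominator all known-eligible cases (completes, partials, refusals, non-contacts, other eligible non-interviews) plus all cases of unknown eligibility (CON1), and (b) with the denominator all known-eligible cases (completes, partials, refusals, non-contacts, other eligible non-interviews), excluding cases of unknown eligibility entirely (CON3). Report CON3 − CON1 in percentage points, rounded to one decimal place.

19.7

Num = 75 + 8 + 72 + 9 = 164
Base = 75 + 8 + 72 + 57 + 9 + 80 = 301
CON1 = 164 / 301 = 0.5449
Base = 75 + 8 + 72 + 57 + 9 = 221
CON3 = 164 / 221 = 0.7421
Difference = 74.21 − 54.49 = 19.72 percentage points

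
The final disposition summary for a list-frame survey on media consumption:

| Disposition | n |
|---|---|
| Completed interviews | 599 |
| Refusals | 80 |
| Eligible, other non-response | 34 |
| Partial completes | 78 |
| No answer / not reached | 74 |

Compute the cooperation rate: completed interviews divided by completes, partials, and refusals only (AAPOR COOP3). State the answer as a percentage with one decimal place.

79.1%

Top = 599
Denom = 599 + 78 + 80 = 757
COOP3 = 599 / 757 = 0.7913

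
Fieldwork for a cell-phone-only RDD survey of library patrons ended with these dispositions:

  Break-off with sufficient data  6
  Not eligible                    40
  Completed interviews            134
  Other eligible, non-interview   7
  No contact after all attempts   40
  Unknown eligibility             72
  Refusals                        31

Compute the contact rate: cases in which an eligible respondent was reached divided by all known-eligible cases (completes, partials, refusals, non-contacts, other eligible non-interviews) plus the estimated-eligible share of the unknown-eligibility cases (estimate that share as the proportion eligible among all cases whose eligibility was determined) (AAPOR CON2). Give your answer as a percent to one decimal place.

63.8%

Top: 134 + 6 + 31 + 7 = 178
Eligible (known): 134 + 6 + 31 + 40 + 7 = 218
e = 218 / (218 + 40) = 218 / 258 = 0.8450
e × U: 0.8450 × 72 = 60.84
Base: 218 + 60.84 = 278.84
CON2 = 178 / 278.84 = 0.6384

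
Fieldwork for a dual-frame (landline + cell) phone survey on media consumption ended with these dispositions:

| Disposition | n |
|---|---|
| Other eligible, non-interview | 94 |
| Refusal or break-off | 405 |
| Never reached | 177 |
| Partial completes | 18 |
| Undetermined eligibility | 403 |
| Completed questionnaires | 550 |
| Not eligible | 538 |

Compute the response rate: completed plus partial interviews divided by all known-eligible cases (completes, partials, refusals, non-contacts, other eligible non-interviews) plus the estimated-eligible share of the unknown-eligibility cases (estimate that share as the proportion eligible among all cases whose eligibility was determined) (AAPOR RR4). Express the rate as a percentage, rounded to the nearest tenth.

37.2%

Top → 550 + 18 = 568
Eligible (known) → 550 + 18 + 405 + 177 + 94 = 1244
e = 1244 / (1244 + 538) = 1244 / 1782 = 0.6981
Estimated eligible among unknowns → 0.6981 × 403 = 281.33
Denom → 1244 + 281.33 = 1525.33
RR4 = 568 / 1525.33 = 0.3724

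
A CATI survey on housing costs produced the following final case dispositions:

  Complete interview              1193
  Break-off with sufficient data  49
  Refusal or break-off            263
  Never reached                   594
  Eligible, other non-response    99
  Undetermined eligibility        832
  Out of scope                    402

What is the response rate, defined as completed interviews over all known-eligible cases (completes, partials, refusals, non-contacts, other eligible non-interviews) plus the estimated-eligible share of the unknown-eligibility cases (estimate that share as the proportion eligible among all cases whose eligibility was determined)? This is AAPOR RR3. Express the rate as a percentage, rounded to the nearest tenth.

Top: 1193
Eligible (known): 1193 + 49 + 263 + 594 + 99 = 2198
e = 2198 / (2198 + 402) = 2198 / 2600 = 0.8454
e × U: 0.8454 × 832 = 703.37
Denominator: 2198 + 703.37 = 2901.37
RR3 = 1193 / 2901.37 = 0.4112

41.1%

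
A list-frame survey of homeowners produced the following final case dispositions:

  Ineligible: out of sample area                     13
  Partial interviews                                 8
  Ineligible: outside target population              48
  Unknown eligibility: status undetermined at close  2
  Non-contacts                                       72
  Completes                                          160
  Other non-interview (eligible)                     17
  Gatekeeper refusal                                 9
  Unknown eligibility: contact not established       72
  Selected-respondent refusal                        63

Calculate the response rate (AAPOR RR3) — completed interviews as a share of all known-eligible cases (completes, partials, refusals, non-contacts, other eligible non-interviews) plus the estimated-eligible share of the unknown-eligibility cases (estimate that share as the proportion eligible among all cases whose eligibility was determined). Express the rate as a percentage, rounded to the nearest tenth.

Refused = 9 + 63 = 72
Unknown if eligible = 72 + 2 = 74
Not eligible = 48 + 13 = 61
Numerator = 160
Determined eligible = 160 + 8 + 72 + 72 + 17 = 329
e = 329 / (329 + 61) = 329 / 390 = 0.8436
Eligible share of unknowns = 0.8436 × 74 = 62.43
Denom = 329 + 62.43 = 391.43
RR3 = 160 / 391.43 = 0.4088

40.9%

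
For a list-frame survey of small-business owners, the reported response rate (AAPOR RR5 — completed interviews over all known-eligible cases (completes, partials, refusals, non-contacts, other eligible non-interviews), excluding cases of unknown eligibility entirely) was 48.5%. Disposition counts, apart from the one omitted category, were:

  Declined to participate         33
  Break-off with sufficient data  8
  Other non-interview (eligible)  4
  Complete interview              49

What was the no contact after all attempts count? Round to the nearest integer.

7

RR5 = 49 / D = 0.485
D = 49 / 0.485 = 101.0
Rest of base = 94
no contact after all attempts = 101.0 − 94 ≈ 7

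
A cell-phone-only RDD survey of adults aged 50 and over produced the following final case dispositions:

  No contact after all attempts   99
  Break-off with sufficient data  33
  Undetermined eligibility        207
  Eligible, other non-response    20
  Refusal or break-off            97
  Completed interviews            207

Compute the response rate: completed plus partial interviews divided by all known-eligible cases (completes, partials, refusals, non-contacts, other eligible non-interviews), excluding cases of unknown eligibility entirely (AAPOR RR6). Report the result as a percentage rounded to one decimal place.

Numerator → 207 + 33 = 240
Denominator → 207 + 33 + 97 + 99 + 20 = 456
RR6 = 240 / 456 = 0.5263

52.6%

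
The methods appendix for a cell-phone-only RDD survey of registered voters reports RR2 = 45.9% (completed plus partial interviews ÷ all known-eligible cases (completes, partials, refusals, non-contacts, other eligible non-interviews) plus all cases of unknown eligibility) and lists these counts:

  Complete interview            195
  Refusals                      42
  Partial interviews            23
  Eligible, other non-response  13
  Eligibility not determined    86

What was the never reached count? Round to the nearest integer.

Numerator = 195 + 23 = 218
RR2 = 218 / D = 0.459
D = 218 / 0.459 = 474.9
Rest of base = 359
never reached = 474.9 − 359 ≈ 116

116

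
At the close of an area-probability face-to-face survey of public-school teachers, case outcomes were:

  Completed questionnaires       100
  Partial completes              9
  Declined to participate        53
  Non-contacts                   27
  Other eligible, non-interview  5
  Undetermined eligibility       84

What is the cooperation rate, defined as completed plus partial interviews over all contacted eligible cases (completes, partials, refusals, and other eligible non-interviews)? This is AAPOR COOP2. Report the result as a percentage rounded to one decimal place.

65.3%

Top → 100 + 9 = 109
Denom → 100 + 9 + 53 + 5 = 167
COOP2 = 109 / 167 = 0.6527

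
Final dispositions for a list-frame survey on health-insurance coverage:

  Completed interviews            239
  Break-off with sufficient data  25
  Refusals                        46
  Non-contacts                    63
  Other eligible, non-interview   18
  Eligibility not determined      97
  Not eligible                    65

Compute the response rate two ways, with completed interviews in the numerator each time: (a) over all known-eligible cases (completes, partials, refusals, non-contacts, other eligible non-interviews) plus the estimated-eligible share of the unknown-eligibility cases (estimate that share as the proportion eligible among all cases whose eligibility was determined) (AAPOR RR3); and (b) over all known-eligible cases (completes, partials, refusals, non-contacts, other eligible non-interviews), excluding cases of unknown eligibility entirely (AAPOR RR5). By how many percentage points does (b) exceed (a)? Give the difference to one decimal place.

10.7

Num → 239
Determined eligible → 239 + 25 + 46 + 63 + 18 = 391
e = 391 / (391 + 65) = 391 / 456 = 0.8575
Estimated eligible among unknowns → 0.8575 × 97 = 83.18
Denominator → 391 + 83.18 = 474.18
RR3 = 239 / 474.18 = 0.5040
Denominator → 239 + 25 + 46 + 63 + 18 = 391
RR5 = 239 / 391 = 0.6113
Difference = 61.13 − 50.40 = 10.73 percentage points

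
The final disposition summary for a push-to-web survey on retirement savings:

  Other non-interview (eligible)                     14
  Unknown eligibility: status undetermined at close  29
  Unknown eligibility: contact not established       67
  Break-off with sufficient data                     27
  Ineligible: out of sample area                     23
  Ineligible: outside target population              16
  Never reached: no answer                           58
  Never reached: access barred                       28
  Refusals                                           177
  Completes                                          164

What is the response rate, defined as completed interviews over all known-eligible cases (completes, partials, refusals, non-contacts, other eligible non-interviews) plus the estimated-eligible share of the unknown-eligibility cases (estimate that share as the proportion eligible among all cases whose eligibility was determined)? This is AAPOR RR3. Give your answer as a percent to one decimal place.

Non-contacts = 58 + 28 = 86
Unknown eligibility = 67 + 29 = 96
Ineligible = 16 + 23 = 39
Top → 164
Determined eligible → 164 + 27 + 177 + 86 + 14 = 468
e = 468 / (468 + 39) = 468 / 507 = 0.9231
Estimated eligible among unknowns → 0.9231 × 96 = 88.62
Denom → 468 + 88.62 = 556.62
RR3 = 164 / 556.62 = 0.2946

29.5%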